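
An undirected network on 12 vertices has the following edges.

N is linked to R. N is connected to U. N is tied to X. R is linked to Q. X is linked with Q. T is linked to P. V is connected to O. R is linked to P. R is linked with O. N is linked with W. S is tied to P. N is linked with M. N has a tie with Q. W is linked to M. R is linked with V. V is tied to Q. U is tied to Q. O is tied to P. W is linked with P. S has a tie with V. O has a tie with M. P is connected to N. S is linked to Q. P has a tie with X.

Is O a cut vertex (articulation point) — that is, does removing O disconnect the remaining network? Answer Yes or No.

No

Even without O, every remaining node can still reach every other (the residual graph is connected), so O is not a cut vertex.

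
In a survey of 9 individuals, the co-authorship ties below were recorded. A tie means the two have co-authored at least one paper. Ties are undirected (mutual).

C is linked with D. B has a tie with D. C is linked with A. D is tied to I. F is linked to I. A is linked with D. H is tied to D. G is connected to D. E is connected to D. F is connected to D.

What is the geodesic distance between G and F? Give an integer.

One shortest route is G – D – F, which uses 2 edges, and G and F are not directly tied, so nothing shorter exists. So d(G,F) = 2.

2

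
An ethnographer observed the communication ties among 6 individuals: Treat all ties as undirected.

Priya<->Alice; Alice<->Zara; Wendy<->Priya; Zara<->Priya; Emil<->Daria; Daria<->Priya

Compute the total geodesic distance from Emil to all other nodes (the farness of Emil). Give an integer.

Distances from Emil: Alice:3, Daria:1, Priya:2, Wendy:3, Zara:3.
Sum = 3 + 1 + 2 + 3 + 3 = 12.

12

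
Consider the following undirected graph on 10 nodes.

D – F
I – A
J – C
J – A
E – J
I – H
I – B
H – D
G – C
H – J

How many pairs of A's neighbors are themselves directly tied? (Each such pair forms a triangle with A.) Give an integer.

A's neighbors are I and J, but none of them are tied to each other, so no triangle contains A.

0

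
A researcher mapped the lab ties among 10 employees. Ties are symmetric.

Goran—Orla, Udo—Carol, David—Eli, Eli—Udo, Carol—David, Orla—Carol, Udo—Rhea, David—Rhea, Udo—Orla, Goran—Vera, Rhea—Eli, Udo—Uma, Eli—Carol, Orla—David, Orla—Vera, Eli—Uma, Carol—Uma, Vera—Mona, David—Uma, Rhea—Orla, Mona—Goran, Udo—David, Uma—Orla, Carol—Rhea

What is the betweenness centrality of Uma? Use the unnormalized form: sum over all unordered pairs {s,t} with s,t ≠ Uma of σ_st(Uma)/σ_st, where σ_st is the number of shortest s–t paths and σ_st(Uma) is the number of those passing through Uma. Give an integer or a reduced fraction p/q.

Pairs whose geodesics pass through Uma — Mona–Eli: 2/10; Goran–Eli: 1/5; Vera–Eli: 1/5; Orla–Eli: 1/5.
All other pairs contribute 0.
Summing the contributions gives betweenness(Uma) = 4/5.

4/5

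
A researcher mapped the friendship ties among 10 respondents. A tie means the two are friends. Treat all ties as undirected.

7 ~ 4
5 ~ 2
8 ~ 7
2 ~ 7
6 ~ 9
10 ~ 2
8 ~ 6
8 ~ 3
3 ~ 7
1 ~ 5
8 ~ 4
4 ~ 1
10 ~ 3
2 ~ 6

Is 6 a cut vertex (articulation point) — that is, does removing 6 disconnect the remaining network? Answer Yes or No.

Removing 6 leaves {1, 2, 3, 4, 5, 7, 8, and 10} with no path to {9}, so the network splits into 2 components. 6 is a cut vertex.

Yes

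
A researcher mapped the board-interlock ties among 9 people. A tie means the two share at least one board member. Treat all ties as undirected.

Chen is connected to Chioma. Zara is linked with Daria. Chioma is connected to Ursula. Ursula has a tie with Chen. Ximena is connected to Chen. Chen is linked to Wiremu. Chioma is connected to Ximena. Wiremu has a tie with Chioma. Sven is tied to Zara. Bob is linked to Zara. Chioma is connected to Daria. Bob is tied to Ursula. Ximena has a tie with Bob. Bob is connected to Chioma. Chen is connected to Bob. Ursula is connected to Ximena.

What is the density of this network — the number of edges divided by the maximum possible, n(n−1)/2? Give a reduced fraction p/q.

There are 16 edges and 9 nodes, so the maximum possible is C(9,2) = 36.
Density = 16/36 = 4/9.

4/9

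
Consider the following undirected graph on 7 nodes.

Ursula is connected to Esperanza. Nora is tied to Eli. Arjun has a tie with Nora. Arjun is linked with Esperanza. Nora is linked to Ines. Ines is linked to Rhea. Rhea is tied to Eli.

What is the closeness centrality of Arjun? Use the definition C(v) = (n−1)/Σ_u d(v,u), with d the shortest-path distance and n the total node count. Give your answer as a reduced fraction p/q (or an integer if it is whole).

6/11

Distances from Arjun: Eli:2, Esperanza:1, Ines:2, Nora:1, Rhea:3, Ursula:2. Sum = 11.
n = 7, so closeness = 6/11.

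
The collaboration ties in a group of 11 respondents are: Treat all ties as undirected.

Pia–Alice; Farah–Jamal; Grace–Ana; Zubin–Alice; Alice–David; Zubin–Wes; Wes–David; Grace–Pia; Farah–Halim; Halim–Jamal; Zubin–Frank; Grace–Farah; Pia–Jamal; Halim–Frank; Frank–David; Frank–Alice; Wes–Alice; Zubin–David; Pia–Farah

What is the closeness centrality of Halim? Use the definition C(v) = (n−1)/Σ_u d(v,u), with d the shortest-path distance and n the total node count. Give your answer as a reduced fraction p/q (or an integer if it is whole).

Distances from Halim: Alice:2, Ana:3, David:2, Farah:1, Frank:1, Grace:2, Jamal:1, Pia:2, Wes:3, Zubin:2. Sum = 19.
n = 11, so closeness = 10/19.

10/19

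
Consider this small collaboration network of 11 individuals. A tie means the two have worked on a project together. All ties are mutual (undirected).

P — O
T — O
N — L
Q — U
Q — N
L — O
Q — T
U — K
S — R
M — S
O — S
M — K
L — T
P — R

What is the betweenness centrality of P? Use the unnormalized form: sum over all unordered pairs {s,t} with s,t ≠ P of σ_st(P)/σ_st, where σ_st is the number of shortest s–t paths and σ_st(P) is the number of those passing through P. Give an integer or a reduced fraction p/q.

Pairs whose geodesics pass through P — R–O: 1/2; R–T: 1/2; R–L: 1/2; R–N: 1/2; R–Q: 1/2.
All other pairs contribute 0.
Summing the contributions gives betweenness(P) = 5/2.

5/2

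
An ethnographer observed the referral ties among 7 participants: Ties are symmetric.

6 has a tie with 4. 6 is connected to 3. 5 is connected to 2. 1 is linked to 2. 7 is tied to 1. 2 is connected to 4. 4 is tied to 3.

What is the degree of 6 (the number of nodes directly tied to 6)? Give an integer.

2

6 is directly tied to 3 and 4. That is 2 neighbors, so the degree of 6 is 2.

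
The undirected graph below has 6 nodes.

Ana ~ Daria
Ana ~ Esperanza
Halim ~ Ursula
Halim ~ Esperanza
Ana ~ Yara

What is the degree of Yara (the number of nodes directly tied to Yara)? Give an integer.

Yara is directly tied to Ana. That is 1 neighbor, so the degree of Yara is 1.

1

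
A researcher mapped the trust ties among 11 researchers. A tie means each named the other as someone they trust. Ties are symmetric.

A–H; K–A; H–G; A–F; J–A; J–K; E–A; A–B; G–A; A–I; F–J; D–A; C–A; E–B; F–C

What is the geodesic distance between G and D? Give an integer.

2

One shortest route is G – A – D, which uses 2 edges, and G and D are not directly tied, so nothing shorter exists. So d(G,D) = 2.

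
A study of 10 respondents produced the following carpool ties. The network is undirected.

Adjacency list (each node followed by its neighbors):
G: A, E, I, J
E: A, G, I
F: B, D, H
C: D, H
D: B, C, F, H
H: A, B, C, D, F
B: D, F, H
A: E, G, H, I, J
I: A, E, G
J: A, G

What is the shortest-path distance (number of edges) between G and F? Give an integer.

One shortest route is G – A – H – F, which uses 3 edges, and at distance 2 from G we only reach {H}, which does not include F. So d(G,F) = 3.

3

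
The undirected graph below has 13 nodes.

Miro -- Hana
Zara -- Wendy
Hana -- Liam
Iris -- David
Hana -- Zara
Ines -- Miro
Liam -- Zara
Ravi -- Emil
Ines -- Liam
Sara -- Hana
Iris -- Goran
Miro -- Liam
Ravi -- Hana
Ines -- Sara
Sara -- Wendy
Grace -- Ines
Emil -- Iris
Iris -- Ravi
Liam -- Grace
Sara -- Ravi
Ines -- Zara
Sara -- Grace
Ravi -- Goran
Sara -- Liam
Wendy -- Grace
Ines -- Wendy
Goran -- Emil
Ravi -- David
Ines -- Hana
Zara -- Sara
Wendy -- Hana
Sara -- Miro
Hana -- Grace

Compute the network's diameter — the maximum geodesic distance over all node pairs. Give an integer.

Eccentricity of each node (its greatest distance to any other): David:3, Emil:3, Goran:3, Grace:3, Hana:2, Ines:3, Iris:3, Liam:3, Miro:3, Ravi:2, Sara:2, Wendy:3, Zara:3.
The maximum eccentricity is 3, realized for instance by the pair Liam–Goran via Liam – Sara – Ravi – Goran. So the diameter is 3.

3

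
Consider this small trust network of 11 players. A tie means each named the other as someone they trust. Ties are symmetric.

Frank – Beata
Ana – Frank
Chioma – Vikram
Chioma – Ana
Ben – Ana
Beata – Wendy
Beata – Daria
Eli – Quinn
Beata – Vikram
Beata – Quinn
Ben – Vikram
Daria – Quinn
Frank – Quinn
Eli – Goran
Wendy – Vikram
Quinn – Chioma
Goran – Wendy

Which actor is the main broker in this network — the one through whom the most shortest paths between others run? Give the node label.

Quinn

Unnormalized betweenness of each node: Ana:29/10, Beata:193/20, Ben:31/30, Chioma:43/10, Daria:0, Eli:29/10, Frank:77/20, Goran:23/15, Quinn:173/15, Vikram:26/3, Wendy:169/30.
Quinn has the largest value, 173/15, making it the main broker — the node through which the most shortest paths run.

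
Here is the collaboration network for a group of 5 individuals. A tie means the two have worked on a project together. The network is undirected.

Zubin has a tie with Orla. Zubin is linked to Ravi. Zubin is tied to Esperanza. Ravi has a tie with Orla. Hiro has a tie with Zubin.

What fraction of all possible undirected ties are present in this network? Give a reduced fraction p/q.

There are 5 edges and 5 nodes, so the maximum possible is C(5,2) = 10.
Density = 5/10 = 1/2.

1/2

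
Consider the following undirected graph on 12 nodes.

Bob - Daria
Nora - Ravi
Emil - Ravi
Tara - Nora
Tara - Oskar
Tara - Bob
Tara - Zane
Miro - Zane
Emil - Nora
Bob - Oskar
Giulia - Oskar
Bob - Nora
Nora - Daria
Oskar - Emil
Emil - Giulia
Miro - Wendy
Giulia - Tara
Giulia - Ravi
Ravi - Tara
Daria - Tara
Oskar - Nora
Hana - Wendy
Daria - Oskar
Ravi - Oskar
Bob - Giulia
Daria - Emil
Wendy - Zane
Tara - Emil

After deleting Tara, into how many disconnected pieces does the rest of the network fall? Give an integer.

2

Without Tara, the remaining ties split the others into: {Bob, Daria, Emil, Giulia, Nora, Oskar, Ravi}; {Hana, Miro, Wendy, Zane}.
That's 2 separate components.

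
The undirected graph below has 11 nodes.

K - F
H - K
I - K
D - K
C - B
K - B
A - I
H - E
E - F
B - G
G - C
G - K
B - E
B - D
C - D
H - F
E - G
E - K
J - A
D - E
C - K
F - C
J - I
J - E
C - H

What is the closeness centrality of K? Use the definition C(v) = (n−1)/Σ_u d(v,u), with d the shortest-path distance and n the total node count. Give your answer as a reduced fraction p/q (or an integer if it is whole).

5/6

Distances from K: A:2, B:1, C:1, D:1, E:1, F:1, G:1, H:1, I:1, J:2. Sum = 12.
n = 11, so closeness = 10/12 = 5/6.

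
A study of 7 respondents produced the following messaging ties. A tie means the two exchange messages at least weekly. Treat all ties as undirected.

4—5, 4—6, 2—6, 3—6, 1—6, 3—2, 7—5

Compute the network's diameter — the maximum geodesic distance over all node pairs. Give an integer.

Eccentricity of each node (its greatest distance to any other): 1:4, 2:4, 3:4, 4:2, 5:3, 6:3, 7:4.
The maximum eccentricity is 4, realized for instance by the pair 7–3 via 7 – 5 – 4 – 6 – 3. So the diameter is 4.

4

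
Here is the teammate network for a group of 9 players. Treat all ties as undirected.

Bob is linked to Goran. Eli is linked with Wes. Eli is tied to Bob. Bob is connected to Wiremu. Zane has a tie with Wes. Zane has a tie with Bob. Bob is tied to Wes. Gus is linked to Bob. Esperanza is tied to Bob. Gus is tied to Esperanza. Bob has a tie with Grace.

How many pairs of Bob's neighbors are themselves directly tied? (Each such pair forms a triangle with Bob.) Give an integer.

Bob's neighbors: Eli, Esperanza, Goran, Grace, Gus, Wes, Wiremu, and Zane.
Neighbor pairs that are themselves tied: Bob–Eli–Wes; Bob–Esperanza–Gus; Bob–Wes–Zane. Each forms one triangle with Bob, for 3 in total.

3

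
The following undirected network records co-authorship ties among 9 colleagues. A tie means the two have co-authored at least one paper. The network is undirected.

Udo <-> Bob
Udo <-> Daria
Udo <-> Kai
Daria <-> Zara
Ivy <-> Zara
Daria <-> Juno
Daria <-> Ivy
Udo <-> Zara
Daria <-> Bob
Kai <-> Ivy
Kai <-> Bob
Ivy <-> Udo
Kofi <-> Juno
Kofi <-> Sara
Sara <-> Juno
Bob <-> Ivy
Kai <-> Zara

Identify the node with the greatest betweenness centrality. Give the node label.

Unnormalized betweenness of each node: Bob:1, Daria:61/4, Ivy:5/4, Juno:12, Kai:1/4, Kofi:0, Sara:0, Udo:5/4, Zara:1.
Daria has the largest value, 61/4, making it the main broker — the node through which the most shortest paths run.

Daria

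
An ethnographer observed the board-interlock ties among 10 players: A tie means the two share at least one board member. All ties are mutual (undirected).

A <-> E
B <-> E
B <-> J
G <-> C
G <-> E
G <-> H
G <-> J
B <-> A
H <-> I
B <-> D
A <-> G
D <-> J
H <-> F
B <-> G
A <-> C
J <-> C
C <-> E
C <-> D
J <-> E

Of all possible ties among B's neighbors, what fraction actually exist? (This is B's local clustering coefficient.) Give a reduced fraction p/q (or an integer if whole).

B's neighbors: A, D, E, G, and J (k = 5).
Possible neighbor pairs: C(5,2) = 10. Edges among them: A–E, A–G, D–J, E–G, E–J, G–J → e = 6.
Clustering(B) = 6/10 = 3/5.

3/5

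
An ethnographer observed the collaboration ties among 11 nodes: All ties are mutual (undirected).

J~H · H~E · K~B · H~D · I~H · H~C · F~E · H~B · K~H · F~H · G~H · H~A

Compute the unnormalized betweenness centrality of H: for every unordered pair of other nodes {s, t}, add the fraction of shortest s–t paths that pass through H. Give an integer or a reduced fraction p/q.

Pairs whose geodesics pass through H — D–I: 1; D–B: 1; D–F: 1; D–C: 1; D–J: 1; D–A: 1; D–E: 1; D–K: 1; D–G: 1; I–B: 1; I–F: 1; I–C: 1; I–J: 1; I–A: 1 … (+29 more pairs).
All other pairs contribute 0.
Summing the contributions gives betweenness(H) = 43.

43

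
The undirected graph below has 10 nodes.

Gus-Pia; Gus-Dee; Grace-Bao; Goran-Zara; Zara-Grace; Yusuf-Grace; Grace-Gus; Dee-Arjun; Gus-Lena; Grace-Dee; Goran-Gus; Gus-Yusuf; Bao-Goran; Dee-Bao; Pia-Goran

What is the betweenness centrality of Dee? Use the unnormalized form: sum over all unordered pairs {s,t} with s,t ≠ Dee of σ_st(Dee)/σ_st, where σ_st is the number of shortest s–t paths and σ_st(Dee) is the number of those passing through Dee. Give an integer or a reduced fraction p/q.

26/3

Pairs whose geodesics pass through Dee — Lena–Arjun: 1; Lena–Bao: 1/3; Goran–Arjun: 2/2; Yusuf–Arjun: 2/2; Grace–Arjun: 1; Arjun–Gus: 1; Arjun–Zara: 1; Arjun–Bao: 1; Arjun–Pia: 1; Gus–Bao: 1/3.
All other pairs contribute 0.
Summing the contributions gives betweenness(Dee) = 26/3.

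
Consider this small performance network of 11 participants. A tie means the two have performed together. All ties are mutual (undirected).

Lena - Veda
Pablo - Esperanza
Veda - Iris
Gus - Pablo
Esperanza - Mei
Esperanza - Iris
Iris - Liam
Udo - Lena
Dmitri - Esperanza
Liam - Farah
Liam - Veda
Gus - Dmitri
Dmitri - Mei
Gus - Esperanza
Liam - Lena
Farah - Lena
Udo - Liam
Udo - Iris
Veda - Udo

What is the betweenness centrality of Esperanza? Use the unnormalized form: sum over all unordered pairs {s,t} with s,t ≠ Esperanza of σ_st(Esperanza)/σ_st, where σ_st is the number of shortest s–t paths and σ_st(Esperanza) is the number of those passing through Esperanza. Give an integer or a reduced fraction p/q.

Pairs whose geodesics pass through Esperanza — Veda–Mei: 1; Veda–Pablo: 1; Veda–Dmitri: 1; Veda–Gus: 1; Liam–Mei: 1; Liam–Pablo: 1; Liam–Dmitri: 1; Liam–Gus: 1; Udo–Mei: 1; Udo–Pablo: 1; Udo–Dmitri: 1; Udo–Gus: 1; Iris–Mei: 1; Iris–Pablo: 1 … (+13 more pairs).
All other pairs contribute 0.
Summing the contributions gives betweenness(Esperanza) = 26.

26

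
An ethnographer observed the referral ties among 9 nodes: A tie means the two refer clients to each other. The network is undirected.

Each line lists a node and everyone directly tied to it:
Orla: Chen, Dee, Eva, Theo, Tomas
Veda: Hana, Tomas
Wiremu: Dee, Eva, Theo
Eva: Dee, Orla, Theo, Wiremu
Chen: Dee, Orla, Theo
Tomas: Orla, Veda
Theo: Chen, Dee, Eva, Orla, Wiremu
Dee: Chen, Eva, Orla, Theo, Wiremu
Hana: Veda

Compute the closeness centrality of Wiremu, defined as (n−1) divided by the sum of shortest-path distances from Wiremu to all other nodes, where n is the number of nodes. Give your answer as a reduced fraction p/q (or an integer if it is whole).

Distances from Wiremu: Chen:2, Dee:1, Eva:1, Hana:5, Orla:2, Theo:1, Tomas:3, Veda:4. Sum = 19.
n = 9, so closeness = 8/19.

8/19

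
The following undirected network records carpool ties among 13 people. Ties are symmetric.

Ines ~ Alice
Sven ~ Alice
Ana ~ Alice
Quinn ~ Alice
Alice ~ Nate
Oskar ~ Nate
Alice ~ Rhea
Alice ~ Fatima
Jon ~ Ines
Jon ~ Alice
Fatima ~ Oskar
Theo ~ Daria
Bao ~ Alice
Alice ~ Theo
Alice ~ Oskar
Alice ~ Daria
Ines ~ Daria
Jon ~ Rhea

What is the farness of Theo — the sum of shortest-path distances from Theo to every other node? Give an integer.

Distances from Theo: Alice:1, Ana:2, Bao:2, Daria:1, Fatima:2, Ines:2, Jon:2, Nate:2, Oskar:2, Quinn:2, Rhea:2, Sven:2.
Sum = 1 + 2 + 2 + 1 + 2 + 2 + 2 + 2 + 2 + 2 + 2 + 2 = 22.

22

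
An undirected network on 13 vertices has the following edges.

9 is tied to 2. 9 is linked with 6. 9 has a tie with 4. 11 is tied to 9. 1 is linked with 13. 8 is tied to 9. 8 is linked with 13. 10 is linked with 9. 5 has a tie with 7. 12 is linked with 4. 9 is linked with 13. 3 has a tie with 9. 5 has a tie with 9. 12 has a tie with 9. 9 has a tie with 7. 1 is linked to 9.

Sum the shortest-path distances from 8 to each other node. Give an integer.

22

Distances from 8: 1:2, 2:2, 3:2, 4:2, 5:2, 6:2, 7:2, 9:1, 10:2, 11:2, 12:2, 13:1.
Sum = 2 + 2 + 2 + 2 + 2 + 2 + 2 + 1 + 2 + 2 + 2 + 1 = 22.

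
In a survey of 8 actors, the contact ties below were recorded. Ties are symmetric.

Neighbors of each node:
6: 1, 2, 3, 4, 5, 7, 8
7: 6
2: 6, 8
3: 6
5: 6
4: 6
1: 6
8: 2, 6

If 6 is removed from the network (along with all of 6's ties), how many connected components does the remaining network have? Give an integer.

6

Without 6, the remaining ties split the others into: {4}; {1}; {7}; {3}; {2, 8}; {5}.
That's 6 separate components.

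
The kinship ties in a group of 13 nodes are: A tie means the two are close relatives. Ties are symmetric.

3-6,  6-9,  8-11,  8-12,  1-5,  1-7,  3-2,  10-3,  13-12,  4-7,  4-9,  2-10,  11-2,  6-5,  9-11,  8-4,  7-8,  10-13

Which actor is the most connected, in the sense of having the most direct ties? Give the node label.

8

Degrees — 1:2, 2:3, 3:3, 4:3, 5:2, 6:3, 7:3, 8:4, 9:3, 10:3, 11:3, 12:2, 13:2.
The maximum is 4, attained only by 8.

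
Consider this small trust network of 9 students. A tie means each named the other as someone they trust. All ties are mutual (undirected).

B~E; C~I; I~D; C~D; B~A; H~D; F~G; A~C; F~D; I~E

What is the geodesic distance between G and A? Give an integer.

4

One shortest route is G – F – D – C – A, which uses 4 edges, and at distance 3 from G we only reach {C, H, I}, which does not include A. So d(G,A) = 4.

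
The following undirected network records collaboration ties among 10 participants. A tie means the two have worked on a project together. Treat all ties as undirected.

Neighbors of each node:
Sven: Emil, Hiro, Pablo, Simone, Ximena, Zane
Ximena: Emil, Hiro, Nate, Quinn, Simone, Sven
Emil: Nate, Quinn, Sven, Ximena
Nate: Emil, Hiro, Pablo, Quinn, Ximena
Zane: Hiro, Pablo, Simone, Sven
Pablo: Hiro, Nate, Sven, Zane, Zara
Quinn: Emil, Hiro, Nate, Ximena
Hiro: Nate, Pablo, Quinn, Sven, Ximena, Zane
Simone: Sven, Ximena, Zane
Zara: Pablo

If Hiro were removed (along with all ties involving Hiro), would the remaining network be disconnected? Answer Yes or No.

No

Even without Hiro, every remaining node can still reach every other (the residual graph is connected), so Hiro is not a cut vertex.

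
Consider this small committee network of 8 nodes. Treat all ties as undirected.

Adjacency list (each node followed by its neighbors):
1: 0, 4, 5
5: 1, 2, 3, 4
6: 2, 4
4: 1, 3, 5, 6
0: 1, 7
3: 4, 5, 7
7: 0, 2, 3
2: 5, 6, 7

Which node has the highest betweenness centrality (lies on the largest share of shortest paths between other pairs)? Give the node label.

4

Unnormalized betweenness of each node: 0:1, 1:5/2, 2:5/2, 3:3/2, 4:7/2, 5:5/2, 6:1/2, 7:3.
4 has the largest value, 7/2, making it the main broker — the node through which the most shortest paths run.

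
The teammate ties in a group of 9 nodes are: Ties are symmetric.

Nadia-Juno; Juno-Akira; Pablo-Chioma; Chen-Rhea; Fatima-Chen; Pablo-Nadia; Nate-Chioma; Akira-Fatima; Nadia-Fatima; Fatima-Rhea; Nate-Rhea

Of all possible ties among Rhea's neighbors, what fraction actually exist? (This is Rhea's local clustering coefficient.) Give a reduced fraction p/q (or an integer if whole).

Rhea's neighbors: Chen, Fatima, and Nate (k = 3).
Possible neighbor pairs: C(3,2) = 3. Edges among them: Chen–Fatima → e = 1.
Clustering(Rhea) = 1/3.

1/3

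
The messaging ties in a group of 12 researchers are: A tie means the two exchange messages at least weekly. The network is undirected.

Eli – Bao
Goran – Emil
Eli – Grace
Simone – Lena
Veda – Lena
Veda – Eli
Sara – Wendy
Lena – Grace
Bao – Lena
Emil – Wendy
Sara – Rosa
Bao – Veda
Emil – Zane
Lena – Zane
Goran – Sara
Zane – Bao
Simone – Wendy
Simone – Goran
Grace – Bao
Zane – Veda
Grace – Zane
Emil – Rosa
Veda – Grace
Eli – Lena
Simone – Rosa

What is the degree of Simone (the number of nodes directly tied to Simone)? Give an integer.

4

Simone is directly tied to Goran, Lena, Rosa, and Wendy. That is 4 neighbors, so the degree of Simone is 4.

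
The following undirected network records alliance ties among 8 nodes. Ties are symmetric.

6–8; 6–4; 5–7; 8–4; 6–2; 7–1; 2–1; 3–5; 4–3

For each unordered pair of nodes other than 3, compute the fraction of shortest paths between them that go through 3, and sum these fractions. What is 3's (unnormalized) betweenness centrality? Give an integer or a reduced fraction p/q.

9/2

Pairs whose geodesics pass through 3 — 8–7: 1/2; 8–5: 1; 6–5: 1; 7–4: 1; 5–4: 1.
All other pairs contribute 0.
Summing the contributions gives betweenness(3) = 9/2.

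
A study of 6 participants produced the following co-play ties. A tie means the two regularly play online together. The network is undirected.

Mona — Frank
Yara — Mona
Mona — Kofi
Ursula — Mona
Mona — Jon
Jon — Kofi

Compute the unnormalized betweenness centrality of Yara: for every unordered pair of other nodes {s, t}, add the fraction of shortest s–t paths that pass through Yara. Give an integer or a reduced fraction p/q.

0

No shortest path between any pair of other nodes passes through Yara.
Summing the contributions gives betweenness(Yara) = 0.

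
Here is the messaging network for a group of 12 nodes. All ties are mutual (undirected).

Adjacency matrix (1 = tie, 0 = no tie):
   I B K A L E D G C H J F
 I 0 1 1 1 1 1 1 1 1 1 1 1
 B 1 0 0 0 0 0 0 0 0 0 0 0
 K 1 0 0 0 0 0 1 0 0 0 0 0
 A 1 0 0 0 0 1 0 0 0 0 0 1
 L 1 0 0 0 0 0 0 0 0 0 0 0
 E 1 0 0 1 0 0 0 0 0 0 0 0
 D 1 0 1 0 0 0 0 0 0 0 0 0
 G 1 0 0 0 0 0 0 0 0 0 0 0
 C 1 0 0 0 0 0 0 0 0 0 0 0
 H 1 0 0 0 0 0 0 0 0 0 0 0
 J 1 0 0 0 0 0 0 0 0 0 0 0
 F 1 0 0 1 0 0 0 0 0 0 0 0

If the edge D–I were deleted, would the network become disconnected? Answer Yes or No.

No

Even without that edge, D still reaches I via D – K – I, so the network stays connected. Not a bridge.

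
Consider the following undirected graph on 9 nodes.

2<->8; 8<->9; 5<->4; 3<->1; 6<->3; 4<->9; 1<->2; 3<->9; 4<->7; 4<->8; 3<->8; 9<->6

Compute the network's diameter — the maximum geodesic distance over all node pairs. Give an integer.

4

Eccentricity of each node (its greatest distance to any other): 1:4, 2:3, 3:3, 4:3, 5:4, 6:3, 7:4, 8:2, 9:2.
The maximum eccentricity is 4, realized for instance by the pair 7–1 via 7 – 4 – 9 – 3 – 1. So the diameter is 4.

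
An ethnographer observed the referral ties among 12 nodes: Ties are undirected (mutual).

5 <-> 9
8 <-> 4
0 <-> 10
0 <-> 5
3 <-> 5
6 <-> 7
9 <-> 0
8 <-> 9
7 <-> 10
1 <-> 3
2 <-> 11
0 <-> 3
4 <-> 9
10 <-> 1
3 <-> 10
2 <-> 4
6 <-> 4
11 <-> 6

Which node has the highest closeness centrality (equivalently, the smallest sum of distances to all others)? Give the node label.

Farness (sum of distances to all others) for each node — 0:22, 1:31, 2:30, 3:25, 4:22, 5:24, 6:23, 7:24, 8:26, 9:21, 10:23, 11:31.
The smallest farness is 21, for 9, so 9 has the highest closeness.

9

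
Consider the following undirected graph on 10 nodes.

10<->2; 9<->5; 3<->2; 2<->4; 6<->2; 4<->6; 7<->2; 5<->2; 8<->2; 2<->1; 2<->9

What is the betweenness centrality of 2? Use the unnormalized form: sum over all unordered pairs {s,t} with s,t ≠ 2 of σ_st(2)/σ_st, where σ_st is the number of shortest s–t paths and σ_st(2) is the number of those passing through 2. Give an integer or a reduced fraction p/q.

Pairs whose geodesics pass through 2 — 3–8: 1; 3–6: 1; 3–4: 1; 3–9: 1; 3–1: 1; 3–5: 1; 3–10: 1; 3–7: 1; 8–6: 1; 8–4: 1; 8–9: 1; 8–1: 1; 8–5: 1; 8–10: 1 … (+20 more pairs).
All other pairs contribute 0.
Summing the contributions gives betweenness(2) = 34.

34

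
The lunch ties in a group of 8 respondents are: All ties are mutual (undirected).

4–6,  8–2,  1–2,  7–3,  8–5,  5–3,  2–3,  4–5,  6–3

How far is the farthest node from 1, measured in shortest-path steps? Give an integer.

4

Distances from 1: 2:1, 3:2, 4:4, 5:3, 6:3, 7:3, 8:2.
The largest is 4 (to 4), so the eccentricity of 1 is 4.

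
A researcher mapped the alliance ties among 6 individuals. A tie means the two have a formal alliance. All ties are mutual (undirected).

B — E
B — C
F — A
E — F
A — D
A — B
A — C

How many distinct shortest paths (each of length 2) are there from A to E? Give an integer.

2

The shortest distance is 2. The length-2 paths are: A–F–E; A–B–E.
That gives 2 distinct shortest paths.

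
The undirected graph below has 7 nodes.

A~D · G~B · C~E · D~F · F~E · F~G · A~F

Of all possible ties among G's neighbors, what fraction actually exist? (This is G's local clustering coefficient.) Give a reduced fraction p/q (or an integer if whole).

G's neighbors: B and F (k = 2).
Possible neighbor pairs: C(2,2) = 1. Edges among them: none → e = 0.
Clustering(G) = 0/1.

0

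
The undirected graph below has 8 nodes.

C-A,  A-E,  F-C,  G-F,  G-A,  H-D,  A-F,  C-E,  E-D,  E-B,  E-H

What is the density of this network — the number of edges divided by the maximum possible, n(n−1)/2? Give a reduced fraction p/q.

11/28

There are 11 edges and 8 nodes, so the maximum possible is C(8,2) = 28.
Density = 11/28.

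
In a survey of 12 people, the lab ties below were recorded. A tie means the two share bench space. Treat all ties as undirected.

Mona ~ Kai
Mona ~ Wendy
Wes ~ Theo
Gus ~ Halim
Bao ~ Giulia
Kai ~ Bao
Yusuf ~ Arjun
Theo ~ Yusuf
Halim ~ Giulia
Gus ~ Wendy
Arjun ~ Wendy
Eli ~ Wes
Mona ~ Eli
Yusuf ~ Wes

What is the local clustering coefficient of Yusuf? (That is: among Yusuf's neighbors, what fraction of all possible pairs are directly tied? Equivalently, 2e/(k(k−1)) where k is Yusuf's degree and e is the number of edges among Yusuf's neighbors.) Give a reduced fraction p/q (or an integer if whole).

1/3

Yusuf's neighbors: Arjun, Theo, and Wes (k = 3).
Possible neighbor pairs: C(3,2) = 3. Edges among them: Theo–Wes → e = 1.
Clustering(Yusuf) = 1/3.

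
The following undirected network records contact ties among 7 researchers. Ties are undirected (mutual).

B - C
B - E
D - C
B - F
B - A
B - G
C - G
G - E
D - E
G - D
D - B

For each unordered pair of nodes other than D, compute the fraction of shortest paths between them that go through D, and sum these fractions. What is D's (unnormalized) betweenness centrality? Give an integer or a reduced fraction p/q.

1/3

Pairs whose geodesics pass through D — C–E: 1/3.
All other pairs contribute 0.
Summing the contributions gives betweenness(D) = 1/3.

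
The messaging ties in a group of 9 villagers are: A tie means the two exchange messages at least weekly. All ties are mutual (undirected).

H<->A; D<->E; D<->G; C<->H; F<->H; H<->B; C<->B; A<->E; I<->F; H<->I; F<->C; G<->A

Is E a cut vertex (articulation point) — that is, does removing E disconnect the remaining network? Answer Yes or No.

Even without E, every remaining node can still reach every other (the residual graph is connected), so E is not a cut vertex.

No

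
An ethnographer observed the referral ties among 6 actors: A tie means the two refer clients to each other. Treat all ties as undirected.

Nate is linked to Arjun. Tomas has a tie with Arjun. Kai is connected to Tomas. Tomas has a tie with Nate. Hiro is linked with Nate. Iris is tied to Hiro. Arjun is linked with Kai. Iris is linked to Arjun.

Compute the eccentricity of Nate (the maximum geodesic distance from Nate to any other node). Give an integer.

2

Distances from Nate: Arjun:1, Hiro:1, Iris:2, Kai:2, Tomas:1.
The largest is 2 (to Kai and Iris), so the eccentricity of Nate is 2.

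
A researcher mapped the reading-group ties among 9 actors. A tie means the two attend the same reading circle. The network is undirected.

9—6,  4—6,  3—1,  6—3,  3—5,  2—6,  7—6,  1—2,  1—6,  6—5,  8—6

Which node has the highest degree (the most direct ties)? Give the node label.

Degrees — 1:3, 2:2, 3:3, 4:1, 5:2, 6:8, 7:1, 8:1, 9:1.
The maximum is 8, attained only by 6.

6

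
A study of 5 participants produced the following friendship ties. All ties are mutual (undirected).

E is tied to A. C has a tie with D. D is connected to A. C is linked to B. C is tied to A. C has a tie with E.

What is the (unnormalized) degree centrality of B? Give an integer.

1

B is directly tied to C. That is 1 neighbor, so the degree of B is 1.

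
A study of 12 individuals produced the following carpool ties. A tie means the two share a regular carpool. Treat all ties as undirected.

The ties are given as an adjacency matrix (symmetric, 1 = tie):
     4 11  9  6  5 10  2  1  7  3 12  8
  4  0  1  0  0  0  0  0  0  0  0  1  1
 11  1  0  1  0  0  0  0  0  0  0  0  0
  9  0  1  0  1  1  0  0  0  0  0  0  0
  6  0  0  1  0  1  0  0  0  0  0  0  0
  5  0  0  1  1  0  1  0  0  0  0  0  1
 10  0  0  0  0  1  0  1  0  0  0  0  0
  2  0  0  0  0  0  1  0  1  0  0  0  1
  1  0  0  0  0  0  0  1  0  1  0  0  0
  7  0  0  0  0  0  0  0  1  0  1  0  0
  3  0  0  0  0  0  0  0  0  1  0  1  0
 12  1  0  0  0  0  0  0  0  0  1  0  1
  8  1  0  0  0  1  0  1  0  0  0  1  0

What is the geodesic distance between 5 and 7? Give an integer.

4

One shortest route is 5 – 8 – 12 – 3 – 7, which uses 4 edges, and at distance 3 from 5 we only reach {1, 3}, which does not include 7. So d(5,7) = 4.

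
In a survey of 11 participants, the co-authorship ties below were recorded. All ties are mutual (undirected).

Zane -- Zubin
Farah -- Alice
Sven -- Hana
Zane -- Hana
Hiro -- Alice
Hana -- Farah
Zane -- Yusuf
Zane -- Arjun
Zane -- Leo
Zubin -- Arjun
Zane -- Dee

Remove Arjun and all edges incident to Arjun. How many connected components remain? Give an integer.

1

Arjun's neighbors (Zane and Zubin) remain reachable from one another through other ties, so the rest of the network stays in one piece.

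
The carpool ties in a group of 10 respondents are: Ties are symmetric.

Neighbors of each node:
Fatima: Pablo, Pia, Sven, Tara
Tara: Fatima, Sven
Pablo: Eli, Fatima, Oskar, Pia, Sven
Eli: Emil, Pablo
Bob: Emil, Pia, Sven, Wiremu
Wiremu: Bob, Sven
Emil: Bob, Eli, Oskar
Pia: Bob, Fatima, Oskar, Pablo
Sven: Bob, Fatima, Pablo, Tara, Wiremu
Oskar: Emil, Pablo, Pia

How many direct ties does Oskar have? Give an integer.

3

Oskar is directly tied to Emil, Pablo, and Pia. That is 3 neighbors, so the degree of Oskar is 3.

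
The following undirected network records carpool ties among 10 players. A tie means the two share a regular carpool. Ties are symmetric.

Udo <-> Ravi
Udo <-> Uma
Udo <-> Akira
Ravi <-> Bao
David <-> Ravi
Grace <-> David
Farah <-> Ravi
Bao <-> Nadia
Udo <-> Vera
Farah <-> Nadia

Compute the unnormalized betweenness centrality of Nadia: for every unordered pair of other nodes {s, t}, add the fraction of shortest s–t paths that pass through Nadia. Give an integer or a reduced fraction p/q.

1/2

Pairs whose geodesics pass through Nadia — Farah–Bao: 1/2.
All other pairs contribute 0.
Summing the contributions gives betweenness(Nadia) = 1/2.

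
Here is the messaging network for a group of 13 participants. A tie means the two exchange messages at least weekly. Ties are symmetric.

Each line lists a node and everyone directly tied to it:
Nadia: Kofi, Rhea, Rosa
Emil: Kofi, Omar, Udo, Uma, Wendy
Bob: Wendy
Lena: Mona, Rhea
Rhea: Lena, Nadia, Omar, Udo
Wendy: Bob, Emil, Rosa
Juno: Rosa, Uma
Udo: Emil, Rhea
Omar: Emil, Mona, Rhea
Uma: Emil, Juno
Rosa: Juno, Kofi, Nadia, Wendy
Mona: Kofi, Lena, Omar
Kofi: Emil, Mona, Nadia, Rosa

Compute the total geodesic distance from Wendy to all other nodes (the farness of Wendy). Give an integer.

25

Distances from Wendy: Bob:1, Emil:1, Juno:2, Kofi:2, Lena:4, Mona:3, Nadia:2, Omar:2, Rhea:3, Rosa:1, Udo:2, Uma:2.
Sum = 1 + 1 + 2 + 2 + 4 + 3 + 2 + 2 + 3 + 1 + 2 + 2 = 25.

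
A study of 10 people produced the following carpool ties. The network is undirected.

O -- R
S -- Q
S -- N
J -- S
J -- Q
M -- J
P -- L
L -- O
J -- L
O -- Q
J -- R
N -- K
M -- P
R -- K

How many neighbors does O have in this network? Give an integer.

3

O is directly tied to L, Q, and R. That is 3 neighbors, so the degree of O is 3.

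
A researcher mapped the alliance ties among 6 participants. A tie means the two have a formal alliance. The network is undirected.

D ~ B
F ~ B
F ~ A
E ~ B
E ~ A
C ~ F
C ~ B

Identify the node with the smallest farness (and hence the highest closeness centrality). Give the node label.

B

Farness (sum of distances to all others) for each node — A:9, B:6, C:8, D:10, E:8, F:7.
The smallest farness is 6, for B, so B has the highest closeness.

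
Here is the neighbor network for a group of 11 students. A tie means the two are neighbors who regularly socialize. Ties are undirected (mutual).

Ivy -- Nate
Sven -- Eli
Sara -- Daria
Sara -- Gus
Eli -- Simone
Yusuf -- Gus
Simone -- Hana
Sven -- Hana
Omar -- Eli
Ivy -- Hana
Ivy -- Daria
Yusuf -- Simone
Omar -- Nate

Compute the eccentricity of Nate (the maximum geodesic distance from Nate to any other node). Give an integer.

4

Distances from Nate: Daria:2, Eli:2, Gus:4, Hana:2, Ivy:1, Omar:1, Sara:3, Simone:3, Sven:3, Yusuf:4.
The largest is 4 (to Yusuf and Gus), so the eccentricity of Nate is 4.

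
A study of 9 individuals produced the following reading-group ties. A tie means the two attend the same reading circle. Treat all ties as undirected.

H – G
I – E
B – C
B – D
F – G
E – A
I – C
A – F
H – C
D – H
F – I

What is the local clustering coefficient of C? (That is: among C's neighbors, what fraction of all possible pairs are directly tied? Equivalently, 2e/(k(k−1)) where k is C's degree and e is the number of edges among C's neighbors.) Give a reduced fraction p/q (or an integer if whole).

C's neighbors: B, H, and I (k = 3).
Possible neighbor pairs: C(3,2) = 3. Edges among them: none → e = 0.
Clustering(C) = 0/3 = 0.

0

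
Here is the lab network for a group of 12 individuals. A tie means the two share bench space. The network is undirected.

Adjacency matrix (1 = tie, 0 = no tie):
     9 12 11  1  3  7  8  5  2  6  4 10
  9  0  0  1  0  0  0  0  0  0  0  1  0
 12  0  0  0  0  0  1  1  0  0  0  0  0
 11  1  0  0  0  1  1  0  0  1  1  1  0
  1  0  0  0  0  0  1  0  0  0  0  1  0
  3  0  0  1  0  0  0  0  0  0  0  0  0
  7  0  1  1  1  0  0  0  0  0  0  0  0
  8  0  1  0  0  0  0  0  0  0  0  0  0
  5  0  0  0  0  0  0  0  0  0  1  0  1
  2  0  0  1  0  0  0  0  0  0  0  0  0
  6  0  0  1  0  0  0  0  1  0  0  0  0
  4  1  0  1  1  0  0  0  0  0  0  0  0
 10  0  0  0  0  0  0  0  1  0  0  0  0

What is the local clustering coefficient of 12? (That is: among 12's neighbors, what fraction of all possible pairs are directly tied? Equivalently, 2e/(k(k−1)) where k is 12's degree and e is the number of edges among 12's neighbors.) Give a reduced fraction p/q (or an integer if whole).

0

12's neighbors: 7 and 8 (k = 2).
Possible neighbor pairs: C(2,2) = 1. Edges among them: none → e = 0.
Clustering(12) = 0/1.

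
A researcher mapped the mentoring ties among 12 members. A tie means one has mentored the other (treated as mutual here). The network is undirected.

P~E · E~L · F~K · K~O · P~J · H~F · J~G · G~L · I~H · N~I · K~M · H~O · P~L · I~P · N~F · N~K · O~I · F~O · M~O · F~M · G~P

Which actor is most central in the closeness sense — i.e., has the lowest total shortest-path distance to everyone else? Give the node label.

I

Farness (sum of distances to all others) for each node — E:29, F:26, G:28, H:23, I:18, J:29, K:27, L:28, M:28, N:23, O:21, P:20.
The smallest farness is 18, for I, so I has the highest closeness.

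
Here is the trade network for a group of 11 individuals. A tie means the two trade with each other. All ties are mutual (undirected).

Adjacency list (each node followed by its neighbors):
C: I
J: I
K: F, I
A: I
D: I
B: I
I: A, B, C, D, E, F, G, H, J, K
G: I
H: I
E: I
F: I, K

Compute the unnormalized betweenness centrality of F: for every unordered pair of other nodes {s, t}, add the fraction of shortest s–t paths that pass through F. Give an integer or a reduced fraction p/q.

No shortest path between any pair of other nodes passes through F.
Summing the contributions gives betweenness(F) = 0.

0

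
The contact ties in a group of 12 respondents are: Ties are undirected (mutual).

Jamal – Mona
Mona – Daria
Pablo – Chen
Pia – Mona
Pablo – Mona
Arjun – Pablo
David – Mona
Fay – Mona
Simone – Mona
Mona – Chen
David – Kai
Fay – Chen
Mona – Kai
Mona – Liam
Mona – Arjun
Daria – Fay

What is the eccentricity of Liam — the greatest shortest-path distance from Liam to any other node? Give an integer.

Distances from Liam: Arjun:2, Chen:2, Daria:2, David:2, Fay:2, Jamal:2, Kai:2, Mona:1, Pablo:2, Pia:2, Simone:2.
The largest is 2 (to Pia, Simone, Chen, Pablo, Fay, Kai, Jamal, Arjun, Daria, and David), so the eccentricity of Liam is 2.

2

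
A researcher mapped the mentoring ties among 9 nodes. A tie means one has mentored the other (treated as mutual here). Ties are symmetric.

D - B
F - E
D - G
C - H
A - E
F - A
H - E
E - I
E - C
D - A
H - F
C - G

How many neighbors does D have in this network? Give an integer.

D is directly tied to A, B, and G. That is 3 neighbors, so the degree of D is 3.

3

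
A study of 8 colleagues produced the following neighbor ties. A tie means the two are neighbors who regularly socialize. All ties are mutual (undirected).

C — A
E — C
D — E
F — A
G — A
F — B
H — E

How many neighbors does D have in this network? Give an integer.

1

D is directly tied to E. That is 1 neighbor, so the degree of D is 1.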